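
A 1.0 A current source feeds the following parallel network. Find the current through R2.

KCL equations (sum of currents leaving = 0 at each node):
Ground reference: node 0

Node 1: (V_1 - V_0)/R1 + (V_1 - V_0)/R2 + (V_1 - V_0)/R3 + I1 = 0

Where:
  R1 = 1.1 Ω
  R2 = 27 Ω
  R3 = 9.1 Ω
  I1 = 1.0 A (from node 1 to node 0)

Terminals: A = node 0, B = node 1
All resistors sit directly between nodes 0 and 1, so they are in parallel and share one voltage V; the full source current 1 A splits among them.
1/R_par = 1/1.1 + 1/27 + 1/9.1 = 1.056 S  =>  R_par = 0.947 Ω
V = I × R_par = 1 × 0.947 = 0.947 V
I_R2 = V/R2 = 0.947/27 = 0.03507 A

Final answer: 0.03507 A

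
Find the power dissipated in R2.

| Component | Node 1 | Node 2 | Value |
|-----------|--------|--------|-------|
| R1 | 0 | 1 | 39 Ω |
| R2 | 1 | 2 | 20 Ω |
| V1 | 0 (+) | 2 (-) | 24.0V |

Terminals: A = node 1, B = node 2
Nodal analysis, taking node 2 as the 0 V reference.
Source V1 fixes V_0 = 24 V.
KCL at each unknown node (sum of currents leaving = 0; resistances in Ω):
  Node 1: (V_1 - 24)/39 + (V_1 - 0)/20 = 0
Collecting terms: 0.07564 × V_1 = 0.6154  =>  V_1 = 8.136 V
I_R2 = (V_1 - V_2)/R2 = (8.136 - 0)/20 = 0.4068 A
P_R2 = I_R2² × R2 = (0.4068)² × 20 = 3.309 W

Final answer: 3.309 W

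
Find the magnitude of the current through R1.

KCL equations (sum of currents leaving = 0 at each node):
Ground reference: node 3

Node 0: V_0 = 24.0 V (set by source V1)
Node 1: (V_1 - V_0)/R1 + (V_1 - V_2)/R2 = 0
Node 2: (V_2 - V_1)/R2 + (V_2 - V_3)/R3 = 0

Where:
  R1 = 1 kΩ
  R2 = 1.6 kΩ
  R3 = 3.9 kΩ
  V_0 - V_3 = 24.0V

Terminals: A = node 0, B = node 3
Nodal analysis, taking node 3 as the 0 V reference.
Source V1 fixes V_0 = 24 V.
KCL at each unknown node (sum of currents leaving = 0; resistances in Ω):
  Node 1: (V_1 - 24)/1000 + (V_1 - V_2)/1600 = 0
  Node 2: (V_2 - V_1)/1600 + (V_2 - 0)/3900 = 0
Collecting terms (coefficients in siemens):
  0.001625·V_1 - 0.000625·V_2 = 0.024
  0.0008814·V_2 - 0.000625·V_1 = 0
Determinant D = (0.001625)(0.0008814) - (-0.000625)(-0.000625) = 0.000001042
V_1 = [(0.024)(0.0008814) - (-0.000625)(0)]/D = 20.31 V
V_2 = [(0.001625)(0) - (0.024)(-0.000625)]/D = 14.4 V
I_R1 = (V_0 - V_1)/R1 = (24 - 20.31)/1000 = 0.003692 A
|I_R1| = 0.003692 A

Final answer: |I_R1| = 0.003692 A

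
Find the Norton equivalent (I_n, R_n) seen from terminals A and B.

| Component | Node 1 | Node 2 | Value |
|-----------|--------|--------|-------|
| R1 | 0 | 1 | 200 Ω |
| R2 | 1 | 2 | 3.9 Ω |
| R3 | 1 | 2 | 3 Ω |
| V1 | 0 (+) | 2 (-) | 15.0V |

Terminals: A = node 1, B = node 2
Find the Thévenin equivalent first; then I_n = V_th/R_th and R_n = R_th.
Step 1 — V_th is the open-circuit voltage V_A - V_B (nothing connected across the terminals).
Nodal analysis, taking node 2 as the 0 V reference.
Source V1 fixes V_0 = 15 V.
KCL at each unknown node (sum of currents leaving = 0; resistances in Ω):
  Node 1: (V_1 - 15)/200 + (V_1 - 0)/3.9 + (V_1 - 0)/3 = 0
Collecting terms: 0.5947 × V_1 = 0.075  =>  V_1 = 0.1261 V
V_th = V_1 - V_2 = 0.1261 - 0 = 0.1261 V
Step 2 — R_th: zero the source — replace V1 by a short circuit (node 2 merges into node 0) — and find the resistance seen between A (node 1) and B (node 0).
Reduce the network between node 1 (A) and node 0 (B) by series/parallel combination:
  Rp1 = R1 ‖ R2 ‖ R3 (parallel, all between nodes 0 and 1) = 1/(1/200 + 1/3.9 + 1/3) = 1.681 Ω
R_th = 1.681 Ω
I_n = V_th/R_th = 0.1261/1.681 = 0.075 A, and R_n = R_th = 1.681 Ω

Final answer: I_n = 0.075 A, R_n = 1.681 Ω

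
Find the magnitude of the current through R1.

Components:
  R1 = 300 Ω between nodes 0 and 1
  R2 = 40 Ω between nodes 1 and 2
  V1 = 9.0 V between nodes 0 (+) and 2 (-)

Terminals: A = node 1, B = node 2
Nodal analysis, taking node 2 as the 0 V reference.
Source V1 fixes V_0 = 9 V.
KCL at each unknown node (sum of currents leaving = 0; resistances in Ω):
  Node 1: (V_1 - 9)/300 + (V_1 - 0)/40 = 0
Collecting terms: 0.02833 × V_1 = 0.03  =>  V_1 = 1.059 V
I_R1 = (V_0 - V_1)/R1 = (9 - 1.059)/300 = 0.02647 A
|I_R1| = 0.02647 A

Final answer: |I_R1| = 0.02647 A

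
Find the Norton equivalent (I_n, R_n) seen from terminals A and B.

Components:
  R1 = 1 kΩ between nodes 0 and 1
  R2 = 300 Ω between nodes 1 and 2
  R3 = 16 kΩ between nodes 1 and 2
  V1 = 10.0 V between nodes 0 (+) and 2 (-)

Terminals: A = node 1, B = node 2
Find the Thévenin equivalent first; then I_n = V_th/R_th and R_n = R_th.
Step 1 — V_th is the open-circuit voltage V_A - V_B (nothing connected across the terminals).
Nodal analysis, taking node 2 as the 0 V reference.
Source V1 fixes V_0 = 10 V.
KCL at each unknown node (sum of currents leaving = 0; resistances in Ω):
  Node 1: (V_1 - 10)/1000 + (V_1 - 0)/300 + (V_1 - 0)/16000 = 0
Collecting terms: 0.004396 × V_1 = 0.01  =>  V_1 = 2.275 V
V_th = V_1 - V_2 = 2.275 - 0 = 2.275 V
Step 2 — R_th: zero the source — replace V1 by a short circuit (node 2 merges into node 0) — and find the resistance seen between A (node 1) and B (node 0).
Reduce the network between node 1 (A) and node 0 (B) by series/parallel combination:
  Rp1 = R1 ‖ R2 ‖ R3 (parallel, all between nodes 0 and 1) = 1/(1/1000 + 1/300 + 1/16000) = 227.5 Ω
R_th = 227.5 Ω
I_n = V_th/R_th = 2.275/227.5 = 0.01 A, and R_n = R_th = 227.5 Ω

Final answer: I_n = 0.01 A, R_n = 227.5 Ω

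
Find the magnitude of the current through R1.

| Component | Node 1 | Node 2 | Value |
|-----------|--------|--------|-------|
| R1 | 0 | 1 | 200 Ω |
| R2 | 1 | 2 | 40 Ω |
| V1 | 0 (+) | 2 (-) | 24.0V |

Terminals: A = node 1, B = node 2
Nodal analysis, taking node 2 as the 0 V reference.
Source V1 fixes V_0 = 24 V.
KCL at each unknown node (sum of currents leaving = 0; resistances in Ω):
  Node 1: (V_1 - 24)/200 + (V_1 - 0)/40 = 0
Collecting terms: 0.03 × V_1 = 0.12  =>  V_1 = 4 V
I_R1 = (V_0 - V_1)/R1 = (24 - 4)/200 = 0.1 A
|I_R1| = 0.1 A

Final answer: |I_R1| = 0.1 A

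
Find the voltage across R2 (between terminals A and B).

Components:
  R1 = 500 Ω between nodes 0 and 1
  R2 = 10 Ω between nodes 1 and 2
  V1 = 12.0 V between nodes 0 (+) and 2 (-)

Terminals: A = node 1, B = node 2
R1 and R2 are in series across V1 (node 0 → node 1 → node 2), and the output A–B is taken across R2, so this is a voltage divider.
Series current: I = V1/(R1 + R2) = 12/(500 + 10) = 12/510 = 0.02353 A
V_R2 = I × R2 = V1 × R2/(R1 + R2) = 12 × 10/510 = 0.2353 V

Final answer: 0.2353 V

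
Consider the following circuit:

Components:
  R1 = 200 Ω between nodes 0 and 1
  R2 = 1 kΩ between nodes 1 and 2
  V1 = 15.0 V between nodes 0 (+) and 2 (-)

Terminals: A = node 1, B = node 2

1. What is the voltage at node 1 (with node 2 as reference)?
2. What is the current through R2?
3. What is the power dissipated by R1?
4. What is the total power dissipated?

Nodal analysis, taking node 2 as the 0 V reference.
Source V1 fixes V_0 = 15 V.
KCL at each unknown node (sum of currents leaving = 0; resistances in Ω):
  Node 1: (V_1 - 15)/200 + (V_1 - 0)/1000 = 0
Collecting terms: 0.006 × V_1 = 0.075  =>  V_1 = 12.5 V
Part 1:
  Read off the nodal solution: V_1 = 12.5 V
Part 2:
  I_R2 = (V_1 - V_2)/R2 = (12.5 - 0)/1000 = 0.0125 A
  Magnitude: I_R2 = 0.0125 A
Part 3:
  I_R1 = (V_0 - V_1)/R1 = (15 - 12.5)/200 = 0.0125 A
  P_R1 = I_R1² × R1 = (0.0125)² × 200 = 0.03125 W
Part 4:
  Power in each resistor, P = (ΔV)²/R:
    P_R1 = (15 - 12.5)²/200 = 0.03125 W
    P_R2 = (12.5 - 0)²/1000 = 0.1562 W
  P_total = P_R1 + P_R2 = 0.1875 W

Final answers:
1. V_1 = 12.5 V
2. I_R2 = 0.0125 A
3. P_R1 = 0.03125 W
4. P_total = 0.1875 W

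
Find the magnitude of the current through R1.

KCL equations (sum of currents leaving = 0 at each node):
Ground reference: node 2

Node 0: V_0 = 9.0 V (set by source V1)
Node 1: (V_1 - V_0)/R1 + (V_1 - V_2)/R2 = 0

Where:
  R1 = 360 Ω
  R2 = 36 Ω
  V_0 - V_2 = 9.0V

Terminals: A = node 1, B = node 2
Nodal analysis, taking node 2 as the 0 V reference.
Source V1 fixes V_0 = 9 V.
KCL at each unknown node (sum of currents leaving = 0; resistances in Ω):
  Node 1: (V_1 - 9)/360 + (V_1 - 0)/36 = 0
Collecting terms: 0.03056 × V_1 = 0.025  =>  V_1 = 0.8182 V
I_R1 = (V_0 - V_1)/R1 = (9 - 0.8182)/360 = 0.02273 A
|I_R1| = 0.02273 A

Final answer: |I_R1| = 0.02273 A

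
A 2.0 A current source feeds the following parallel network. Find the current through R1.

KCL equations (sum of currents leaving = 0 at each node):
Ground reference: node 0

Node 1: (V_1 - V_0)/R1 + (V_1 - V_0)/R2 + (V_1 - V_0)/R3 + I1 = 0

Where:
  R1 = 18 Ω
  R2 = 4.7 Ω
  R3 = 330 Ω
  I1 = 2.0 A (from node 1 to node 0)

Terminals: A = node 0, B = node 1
All resistors sit directly between nodes 0 and 1, so they are in parallel and share one voltage V; the full source current 2 A splits among them.
1/R_par = 1/18 + 1/4.7 + 1/330 = 0.2714 S  =>  R_par = 3.685 Ω
V = I × R_par = 2 × 3.685 = 7.371 V
I_R1 = V/R1 = 7.371/18 = 0.4095 A

Final answer: 0.4095 A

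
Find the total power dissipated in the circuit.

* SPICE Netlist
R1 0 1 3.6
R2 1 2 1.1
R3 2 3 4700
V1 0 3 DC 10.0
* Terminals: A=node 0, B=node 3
Nodal analysis, taking node 3 as the 0 V reference.
Source V1 fixes V_0 = 10 V.
KCL at each unknown node (sum of currents leaving = 0; resistances in Ω):
  Node 1: (V_1 - 10)/3.6 + (V_1 - V_2)/1.1 = 0
  Node 2: (V_2 - V_1)/1.1 + (V_2 - 0)/4700 = 0
Collecting terms (coefficients in siemens):
  1.187·V_1 - 0.9091·V_2 = 2.778
  0.9093·V_2 - 0.9091·V_1 = 0
Determinant D = (1.187)(0.9093) - (-0.9091)(-0.9091) = 0.2528
V_1 = [(2.778)(0.9093) - (-0.9091)(0)]/D = 9.992 V
V_2 = [(1.187)(0) - (2.778)(-0.9091)]/D = 9.99 V
Power in each resistor, P = (ΔV)²/R:
  P_R1 = (10 - 9.992)²/3.6 = 0.00001626 W
  P_R2 = (9.992 - 9.99)²/1.1 = 0.00000497 W
  P_R3 = (9.99 - 0)²/4700 = 0.02123 W
P_total = P_R1 + P_R2 + P_R3 = 0.02126 W

Final answer: 0.02126 W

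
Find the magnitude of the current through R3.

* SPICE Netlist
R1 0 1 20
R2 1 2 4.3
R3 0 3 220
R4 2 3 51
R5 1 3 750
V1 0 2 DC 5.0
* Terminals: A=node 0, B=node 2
Nodal analysis, taking node 2 as the 0 V reference.
Source V1 fixes V_0 = 5 V.
KCL at each unknown node (sum of currents leaving = 0; resistances in Ω):
  Node 1: (V_1 - 5)/20 + (V_1 - 0)/4.3 + (V_1 - V_3)/750 = 0
  Node 3: (V_3 - 5)/220 + (V_3 - 0)/51 + (V_3 - V_1)/750 = 0
Collecting terms (coefficients in siemens):
  0.2839·V_1 - 0.001333·V_3 = 0.25
  0.02549·V_3 - 0.001333·V_1 = 0.02273
Determinant D = (0.2839)(0.02549) - (-0.001333)(-0.001333) = 0.007234
V_1 = [(0.25)(0.02549) - (-0.001333)(0.02273)]/D = 0.885 V
V_3 = [(0.2839)(0.02273) - (0.25)(-0.001333)]/D = 0.938 V
I_R3 = (V_0 - V_3)/R3 = (5 - 0.938)/220 = 0.01846 A
|I_R3| = 0.01846 A

Final answer: |I_R3| = 0.01846 A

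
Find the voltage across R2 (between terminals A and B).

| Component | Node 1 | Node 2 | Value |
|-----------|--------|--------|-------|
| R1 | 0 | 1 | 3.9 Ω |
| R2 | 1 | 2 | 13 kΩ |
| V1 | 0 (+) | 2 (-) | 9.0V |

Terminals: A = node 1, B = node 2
R1 and R2 are in series across V1 (node 0 → node 1 → node 2), and the output A–B is taken across R2, so this is a voltage divider.
Series current: I = V1/(R1 + R2) = 9/(3.9 + 13000) = 9/13000 = 0.0006921 A
V_R2 = I × R2 = V1 × R2/(R1 + R2) = 9 × 13000/13000 = 8.997 V

Final answer: 8.997 V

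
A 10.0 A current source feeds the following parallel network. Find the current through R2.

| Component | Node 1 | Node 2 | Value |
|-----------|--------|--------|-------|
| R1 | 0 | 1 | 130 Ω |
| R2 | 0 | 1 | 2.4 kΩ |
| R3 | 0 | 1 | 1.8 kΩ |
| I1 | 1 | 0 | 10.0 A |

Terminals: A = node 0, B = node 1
All resistors sit directly between nodes 0 and 1, so they are in parallel and share one voltage V; the full source current 10 A splits among them.
1/R_par = 1/130 + 1/2400 + 1/1800 = 0.008665 S  =>  R_par = 115.4 Ω
V = I × R_par = 10 × 115.4 = 1154 V
I_R2 = V/R2 = 1154/2400 = 0.4809 A

Final answer: 0.4809 A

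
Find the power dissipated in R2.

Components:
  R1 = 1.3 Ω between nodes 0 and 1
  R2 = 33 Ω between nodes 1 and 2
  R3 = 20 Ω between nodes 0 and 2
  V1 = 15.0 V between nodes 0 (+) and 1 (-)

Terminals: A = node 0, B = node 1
Nodal analysis, taking node 1 as the 0 V reference.
Source V1 fixes V_0 = 15 V.
KCL at each unknown node (sum of currents leaving = 0; resistances in Ω):
  Node 2: (V_2 - 0)/33 + (V_2 - 15)/20 = 0
Collecting terms: 0.0803 × V_2 = 0.75  =>  V_2 = 9.34 V
I_R2 = (V_1 - V_2)/R2 = (0 - 9.34)/33 = -0.283 A
P_R2 = I_R2² × R2 = (-0.283)² × 33 = 2.643 W

Final answer: 2.643 W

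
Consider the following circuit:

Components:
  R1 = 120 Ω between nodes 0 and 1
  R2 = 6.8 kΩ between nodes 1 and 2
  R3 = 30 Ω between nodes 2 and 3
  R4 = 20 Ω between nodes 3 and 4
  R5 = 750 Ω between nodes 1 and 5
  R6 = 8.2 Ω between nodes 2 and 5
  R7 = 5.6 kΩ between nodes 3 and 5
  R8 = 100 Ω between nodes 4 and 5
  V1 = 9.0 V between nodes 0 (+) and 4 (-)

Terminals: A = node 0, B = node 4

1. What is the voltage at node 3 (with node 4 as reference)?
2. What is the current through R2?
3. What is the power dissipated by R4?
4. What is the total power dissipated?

Nodal analysis, taking node 4 as the 0 V reference.
Source V1 fixes V_0 = 9 V.
KCL at each unknown node (sum of currents leaving = 0; resistances in Ω):
  Node 1: (V_1 - 9)/120 + (V_1 - V_2)/6800 + (V_1 - V_5)/750 = 0
  Node 2: (V_2 - V_1)/6800 + (V_2 - V_3)/30 + (V_2 - V_5)/8.2 = 0
  Node 3: (V_3 - V_2)/30 + (V_3 - 0)/20 + (V_3 - V_5)/5600 = 0
  Node 5: (V_5 - V_1)/750 + (V_5 - V_2)/8.2 + (V_5 - V_3)/5600 + (V_5 - 0)/100 = 0
Collecting terms (coefficients in siemens):
  0.009814·V_1 - 0.0001471·V_2 - 0.001333·V_5 = 0.075
  0.1554·V_2 - 0.0001471·V_1 - 0.03333·V_3 - 0.122·V_5 = 0
  0.08351·V_3 - 0.03333·V_2 - 0.0001786·V_5 = 0
  0.1335·V_5 - 0.001333·V_1 - 0.122·V_2 - 0.0001786·V_3 = 0
Solving these 4 simultaneous equations (Gaussian elimination) gives:
  V_1 = 7.701 V, V_2 = 0.3442 V, V_3 = 0.1382 V, V_5 = 0.3916 V
Part 1:
  Read off the nodal solution: V_3 = 0.1382 V
Part 2:
  I_R2 = (V_1 - V_2)/R2 = (7.701 - 0.3442)/6800 = 0.001082 A
  Magnitude: I_R2 = 0.001082 A
Part 3:
  I_R4 = (V_3 - V_4)/R4 = (0.1382 - 0)/20 = 0.006911 A
  P_R4 = I_R4² × R4 = (0.006911)² × 20 = 0.0009553 W
Part 4:
  Power in each resistor, P = (ΔV)²/R:
    P_R1 = (9 - 7.701)²/120 = 0.01407 W
    P_R2 = (7.701 - 0.3442)²/6800 = 0.007959 W
    P_R3 = (0.3442 - 0.1382)²/30 = 0.001414 W
    P_R4 = (0.1382 - 0)²/20 = 0.0009553 W
    P_R5 = (7.701 - 0.3916)²/750 = 0.07123 W
    P_R6 = (0.3442 - 0.3916)²/8.2 = 0.0002743 W
    P_R7 = (0.1382 - 0.3916)²/5600 = 0.00001147 W
    P_R8 = (0 - 0.3916)²/100 = 0.001534 W
  P_total = P_R1 + P_R2 + P_R3 + P_R4 + P_R5 + P_R6 + P_R7 + P_R8 = 0.09745 W

Final answers:
1. V_3 = 0.1382 V
2. I_R2 = 0.001082 A
3. P_R4 = 0.0009553 W
4. P_total = 0.09745 W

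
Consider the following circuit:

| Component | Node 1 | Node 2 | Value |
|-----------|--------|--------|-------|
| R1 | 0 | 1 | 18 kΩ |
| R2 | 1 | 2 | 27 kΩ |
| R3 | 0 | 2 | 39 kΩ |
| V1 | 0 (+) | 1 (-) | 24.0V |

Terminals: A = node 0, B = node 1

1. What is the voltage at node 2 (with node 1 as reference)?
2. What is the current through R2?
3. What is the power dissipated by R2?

Nodal analysis, taking node 1 as the 0 V reference.
Source V1 fixes V_0 = 24 V.
KCL at each unknown node (sum of currents leaving = 0; resistances in Ω):
  Node 2: (V_2 - 0)/27000 + (V_2 - 24)/39000 = 0
Collecting terms: 0.00006268 × V_2 = 0.0006154  =>  V_2 = 9.818 V
Part 1:
  Read off the nodal solution: V_2 = 9.818 V
Part 2:
  I_R2 = (V_1 - V_2)/R2 = (0 - 9.818)/27000 = -0.0003636 A
  Magnitude: I_R2 = 0.0003636 A
Part 3:
  I_R2 = (V_1 - V_2)/R2 = (0 - 9.818)/27000 = -0.0003636 A
  P_R2 = I_R2² × R2 = (-0.0003636)² × 27000 = 0.00357 W

Final answers:
1. V_2 = 9.818 V
2. I_R2 = 0.0003636 A
3. P_R2 = 0.00357 W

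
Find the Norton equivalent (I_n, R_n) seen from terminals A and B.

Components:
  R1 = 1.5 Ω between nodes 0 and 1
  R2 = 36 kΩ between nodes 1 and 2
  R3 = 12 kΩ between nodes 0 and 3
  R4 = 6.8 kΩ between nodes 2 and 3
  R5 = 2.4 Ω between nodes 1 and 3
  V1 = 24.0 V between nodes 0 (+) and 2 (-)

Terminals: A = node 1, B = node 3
Find the Thévenin equivalent first; then I_n = V_th/R_th and R_n = R_th.
Step 1 — V_th is the open-circuit voltage V_A - V_B (nothing connected across the terminals).
Nodal analysis, taking node 2 as the 0 V reference.
Source V1 fixes V_0 = 24 V.
KCL at each unknown node (sum of currents leaving = 0; resistances in Ω):
  Node 1: (V_1 - 24)/1.5 + (V_1 - 0)/36000 + (V_1 - V_3)/2.4 = 0
  Node 3: (V_3 - 24)/12000 + (V_3 - 0)/6800 + (V_3 - V_1)/2.4 = 0
Collecting terms (coefficients in siemens):
  1.083·V_1 - 0.4167·V_3 = 16
  0.4169·V_3 - 0.4167·V_1 = 0.002
Determinant D = (1.083)(0.4169) - (-0.4167)(-0.4167) = 0.278
V_1 = [(16)(0.4169) - (-0.4167)(0.002)]/D = 23.99 V
V_3 = [(1.083)(0.002) - (16)(-0.4167)]/D = 23.99 V
V_th = V_1 - V_3 = 23.99 - 23.99 = 0.008462 V
Step 2 — R_th: zero the source — replace V1 by a short circuit (node 2 merges into node 0) — and find the resistance seen between A (node 1) and B (node 3).
Reduce the network between node 1 (A) and node 3 (B) by series/parallel combination:
  Rp1 = R1 ‖ R2 (parallel, both between nodes 0 and 1) = 1/(1/1.5 + 1/36000) = 1.5 Ω
  Rp2 = R3 ‖ R4 (parallel, both between nodes 0 and 3) = 1/(1/12000 + 1/6800) = 4340 Ω
  Rs1 = Rp1 + Rp2 (series, joined only at node 0) = 1.5 + 4340 = 4342 Ω
  Rp3 = R5 ‖ Rs1 (parallel, both between nodes 1 and 3) = 1/(1/2.4 + 1/4342) = 2.399 Ω
R_th = 2.399 Ω
I_n = V_th/R_th = 0.008462/2.399 = 0.003528 A, and R_n = R_th = 2.399 Ω

Final answer: I_n = 0.003528 A, R_n = 2.399 Ω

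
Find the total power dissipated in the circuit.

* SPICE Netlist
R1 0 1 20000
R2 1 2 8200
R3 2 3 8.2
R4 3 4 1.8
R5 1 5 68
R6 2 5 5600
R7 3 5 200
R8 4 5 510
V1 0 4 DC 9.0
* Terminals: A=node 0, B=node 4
Nodal analysis, taking node 4 as the 0 V reference.
Source V1 fixes V_0 = 9 V.
KCL at each unknown node (sum of currents leaving = 0; resistances in Ω):
  Node 1: (V_1 - 9)/20000 + (V_1 - V_2)/8200 + (V_1 - V_5)/68 = 0
  Node 2: (V_2 - V_1)/8200 + (V_2 - V_3)/8.2 + (V_2 - V_5)/5600 = 0
  Node 3: (V_3 - V_2)/8.2 + (V_3 - 0)/1.8 + (V_3 - V_5)/200 = 0
  Node 5: (V_5 - V_1)/68 + (V_5 - V_2)/5600 + (V_5 - V_3)/200 + (V_5 - 0)/510 = 0
Collecting terms (coefficients in siemens):
  0.01488·V_1 - 0.000122·V_2 - 0.01471·V_5 = 0.00045
  0.1223·V_2 - 0.000122·V_1 - 0.122·V_3 - 0.0001786·V_5 = 0
  0.6825·V_3 - 0.122·V_2 - 0.005·V_5 = 0
  0.02185·V_5 - 0.01471·V_1 - 0.0001786·V_2 - 0.005·V_3 = 0
Solving these 4 simultaneous equations (Gaussian elimination) gives:
  V_1 = 0.09083 V, V_2 = 0.0007642 V, V_3 = 0.0005855 V, V_5 = 0.06129 V
Power in each resistor, P = (ΔV)²/R:
  P_R1 = (9 - 0.09083)²/20000 = 0.003969 W
  P_R2 = (0.09083 - 0.0007642)²/8200 = 0.0000009892 W
  P_R3 = (0.0007642 - 0.0005855)²/8.2 = 0.000000003894 W
  P_R4 = (0.0005855 - 0)²/1.8 = 0.0000001905 W
  P_R5 = (0.09083 - 0.06129)²/68 = 0.00001284 W
  P_R6 = (0.0007642 - 0.06129)²/5600 = 0.0000006541 W
  P_R7 = (0.0005855 - 0.06129)²/200 = 0.00001842 W
  P_R8 = (0 - 0.06129)²/510 = 0.000007365 W
P_total = P_R1 + P_R2 + P_R3 + P_R4 + P_R5 + P_R6 + P_R7 + P_R8 = 0.004009 W

Final answer: 0.004009 W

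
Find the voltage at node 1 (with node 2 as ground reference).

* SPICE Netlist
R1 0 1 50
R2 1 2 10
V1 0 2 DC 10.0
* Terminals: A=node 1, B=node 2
Nodal analysis, taking node 2 as the 0 V reference.
Source V1 fixes V_0 = 10 V.
KCL at each unknown node (sum of currents leaving = 0; resistances in Ω):
  Node 1: (V_1 - 10)/50 + (V_1 - 0)/10 = 0
Collecting terms: 0.12 × V_1 = 0.2  =>  V_1 = 1.667 V
The requested potential is V_1 = 1.667 V.

Final answer: V_1 = 1.667 V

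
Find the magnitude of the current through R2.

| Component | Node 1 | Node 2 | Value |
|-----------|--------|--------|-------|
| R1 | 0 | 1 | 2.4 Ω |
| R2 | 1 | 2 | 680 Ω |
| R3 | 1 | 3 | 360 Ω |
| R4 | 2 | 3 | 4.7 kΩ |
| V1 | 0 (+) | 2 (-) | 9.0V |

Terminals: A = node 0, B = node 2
Nodal analysis, taking node 2 as the 0 V reference.
Source V1 fixes V_0 = 9 V.
KCL at each unknown node (sum of currents leaving = 0; resistances in Ω):
  Node 1: (V_1 - 9)/2.4 + (V_1 - 0)/680 + (V_1 - V_3)/360 = 0
  Node 3: (V_3 - V_1)/360 + (V_3 - 0)/4700 = 0
Collecting terms (coefficients in siemens):
  0.4209·V_1 - 0.002778·V_3 = 3.75
  0.002991·V_3 - 0.002778·V_1 = 0
Determinant D = (0.4209)(0.002991) - (-0.002778)(-0.002778) = 0.001251
V_1 = [(3.75)(0.002991) - (-0.002778)(0)]/D = 8.964 V
V_3 = [(0.4209)(0) - (3.75)(-0.002778)]/D = 8.326 V
I_R2 = (V_1 - V_2)/R2 = (8.964 - 0)/680 = 0.01318 A
|I_R2| = 0.01318 A

Final answer: |I_R2| = 0.01318 A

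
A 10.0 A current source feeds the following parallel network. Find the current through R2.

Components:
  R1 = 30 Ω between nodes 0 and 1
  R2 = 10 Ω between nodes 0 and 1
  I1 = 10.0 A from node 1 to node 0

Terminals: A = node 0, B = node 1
All resistors sit directly between nodes 0 and 1, so they are in parallel and share one voltage V; the full source current 10 A splits among them.
1/R_par = 1/30 + 1/10 = 0.1333 S  =>  R_par = 7.5 Ω
V = I × R_par = 10 × 7.5 = 75 V
I_R2 = V/R2 = 75/10 = 7.5 A

Final answer: 7.5 A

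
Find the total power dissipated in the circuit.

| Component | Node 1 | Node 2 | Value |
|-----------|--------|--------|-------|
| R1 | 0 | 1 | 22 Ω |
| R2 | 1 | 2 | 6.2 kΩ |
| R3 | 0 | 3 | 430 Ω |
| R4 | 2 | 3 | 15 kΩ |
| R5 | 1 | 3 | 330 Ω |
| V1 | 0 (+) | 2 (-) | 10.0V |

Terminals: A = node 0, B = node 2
Nodal analysis, taking node 2 as the 0 V reference.
Source V1 fixes V_0 = 10 V.
KCL at each unknown node (sum of currents leaving = 0; resistances in Ω):
  Node 1: (V_1 - 10)/22 + (V_1 - 0)/6200 + (V_1 - V_3)/330 = 0
  Node 3: (V_3 - 10)/430 + (V_3 - 0)/15000 + (V_3 - V_1)/330 = 0
Collecting terms (coefficients in siemens):
  0.04865·V_1 - 0.00303·V_3 = 0.4545
  0.005423·V_3 - 0.00303·V_1 = 0.02326
Determinant D = (0.04865)(0.005423) - (-0.00303)(-0.00303) = 0.0002546
V_1 = [(0.4545)(0.005423) - (-0.00303)(0.02326)]/D = 9.958 V
V_3 = [(0.04865)(0.02326) - (0.4545)(-0.00303)]/D = 9.853 V
Power in each resistor, P = (ΔV)²/R:
  P_R1 = (10 - 9.958)²/22 = 0.00008128 W
  P_R2 = (9.958 - 0)²/6200 = 0.01599 W
  P_R3 = (10 - 9.853)²/430 = 0.00004996 W
  P_R4 = (0 - 9.853)²/15000 = 0.006473 W
  P_R5 = (9.958 - 9.853)²/330 = 0.00003296 W
P_total = P_R1 + P_R2 + P_R3 + P_R4 + P_R5 = 0.02263 W

Final answer: 0.02263 W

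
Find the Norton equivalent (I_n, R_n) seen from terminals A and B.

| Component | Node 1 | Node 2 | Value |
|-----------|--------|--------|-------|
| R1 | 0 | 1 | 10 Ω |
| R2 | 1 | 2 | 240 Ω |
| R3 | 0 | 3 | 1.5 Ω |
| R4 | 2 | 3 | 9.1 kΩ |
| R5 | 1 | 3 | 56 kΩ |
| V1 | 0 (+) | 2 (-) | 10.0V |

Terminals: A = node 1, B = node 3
Find the Thévenin equivalent first; then I_n = V_th/R_th and R_n = R_th.
Step 1 — V_th is the open-circuit voltage V_A - V_B (nothing connected across the terminals).
Nodal analysis, taking node 2 as the 0 V reference.
Source V1 fixes V_0 = 10 V.
KCL at each unknown node (sum of currents leaving = 0; resistances in Ω):
  Node 1: (V_1 - 10)/10 + (V_1 - 0)/240 + (V_1 - V_3)/56000 = 0
  Node 3: (V_3 - 10)/1.5 + (V_3 - 0)/9100 + (V_3 - V_1)/56000 = 0
Collecting terms (coefficients in siemens):
  0.1042·V_1 - 0.00001786·V_3 = 1
  0.6668·V_3 - 0.00001786·V_1 = 6.667
Determinant D = (0.1042)(0.6668) - (-0.00001786)(-0.00001786) = 0.06947
V_1 = [(1)(0.6668) - (-0.00001786)(6.667)]/D = 9.6 V
V_3 = [(0.1042)(6.667) - (1)(-0.00001786)]/D = 9.998 V
V_th = V_1 - V_3 = 9.6 - 9.998 = -0.3983 V
Step 2 — R_th: zero the source — replace V1 by a short circuit (node 2 merges into node 0) — and find the resistance seen between A (node 1) and B (node 3).
Reduce the network between node 1 (A) and node 3 (B) by series/parallel combination:
  Rp1 = R1 ‖ R2 (parallel, both between nodes 0 and 1) = 1/(1/10 + 1/240) = 9.6 Ω
  Rp2 = R3 ‖ R4 (parallel, both between nodes 0 and 3) = 1/(1/1.5 + 1/9100) = 1.5 Ω
  Rs1 = Rp1 + Rp2 (series, joined only at node 0) = 9.6 + 1.5 = 11.1 Ω
  Rp3 = R5 ‖ Rs1 (parallel, both between nodes 1 and 3) = 1/(1/56000 + 1/11.1) = 11.1 Ω
R_th = 11.1 Ω
I_n = V_th/R_th = -0.3983/11.1 = -0.03589 A, and R_n = R_th = 11.1 Ω

Final answer: I_n = -0.03589 A, R_n = 11.1 Ω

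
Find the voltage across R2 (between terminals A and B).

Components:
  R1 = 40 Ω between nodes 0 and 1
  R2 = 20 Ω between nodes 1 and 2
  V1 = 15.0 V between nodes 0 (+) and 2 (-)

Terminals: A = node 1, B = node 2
R1 and R2 are in series across V1 (node 0 → node 1 → node 2), and the output A–B is taken across R2, so this is a voltage divider.
Series current: I = V1/(R1 + R2) = 15/(40 + 20) = 15/60 = 0.25 A
V_R2 = I × R2 = V1 × R2/(R1 + R2) = 15 × 20/60 = 5 V

Final answer: 5 V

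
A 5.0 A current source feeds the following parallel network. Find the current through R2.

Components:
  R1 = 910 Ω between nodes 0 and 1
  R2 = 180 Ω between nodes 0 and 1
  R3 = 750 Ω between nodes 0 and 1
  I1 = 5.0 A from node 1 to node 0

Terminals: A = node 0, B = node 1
All resistors sit directly between nodes 0 and 1, so they are in parallel and share one voltage V; the full source current 5 A splits among them.
1/R_par = 1/910 + 1/180 + 1/750 = 0.007988 S  =>  R_par = 125.2 Ω
V = I × R_par = 5 × 125.2 = 626 V
I_R2 = V/R2 = 626/180 = 3.478 A

Final answer: 3.478 A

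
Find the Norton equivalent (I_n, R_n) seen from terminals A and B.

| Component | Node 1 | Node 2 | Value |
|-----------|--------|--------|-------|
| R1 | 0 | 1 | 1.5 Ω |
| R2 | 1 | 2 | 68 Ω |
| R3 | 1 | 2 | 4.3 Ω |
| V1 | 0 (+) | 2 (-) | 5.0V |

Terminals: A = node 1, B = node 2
Find the Thévenin equivalent first; then I_n = V_th/R_th and R_n = R_th.
Step 1 — V_th is the open-circuit voltage V_A - V_B (nothing connected across the terminals).
Nodal analysis, taking node 2 as the 0 V reference.
Source V1 fixes V_0 = 5 V.
KCL at each unknown node (sum of currents leaving = 0; resistances in Ω):
  Node 1: (V_1 - 5)/1.5 + (V_1 - 0)/68 + (V_1 - 0)/4.3 = 0
Collecting terms: 0.9139 × V_1 = 3.333  =>  V_1 = 3.647 V
V_th = V_1 - V_2 = 3.647 - 0 = 3.647 V
Step 2 — R_th: zero the source — replace V1 by a short circuit (node 2 merges into node 0) — and find the resistance seen between A (node 1) and B (node 0).
Reduce the network between node 1 (A) and node 0 (B) by series/parallel combination:
  Rp1 = R1 ‖ R2 ‖ R3 (parallel, all between nodes 0 and 1) = 1/(1/1.5 + 1/68 + 1/4.3) = 1.094 Ω
R_th = 1.094 Ω
I_n = V_th/R_th = 3.647/1.094 = 3.333 A, and R_n = R_th = 1.094 Ω

Final answer: I_n = 3.333 A, R_n = 1.094 Ω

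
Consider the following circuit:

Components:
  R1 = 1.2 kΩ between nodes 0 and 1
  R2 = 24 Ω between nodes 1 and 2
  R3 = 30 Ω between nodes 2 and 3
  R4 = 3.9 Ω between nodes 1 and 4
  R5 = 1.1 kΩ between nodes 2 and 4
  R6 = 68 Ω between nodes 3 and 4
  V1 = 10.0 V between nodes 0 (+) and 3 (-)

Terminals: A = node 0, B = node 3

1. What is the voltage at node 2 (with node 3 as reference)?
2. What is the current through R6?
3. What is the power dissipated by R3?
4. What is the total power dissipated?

Nodal analysis, taking node 3 as the 0 V reference.
Source V1 fixes V_0 = 10 V.
KCL at each unknown node (sum of currents leaving = 0; resistances in Ω):
  Node 1: (V_1 - 10)/1200 + (V_1 - V_2)/24 + (V_1 - V_4)/3.9 = 0
  Node 2: (V_2 - V_1)/24 + (V_2 - 0)/30 + (V_2 - V_4)/1100 = 0
  Node 4: (V_4 - V_1)/3.9 + (V_4 - V_2)/1100 + (V_4 - 0)/68 = 0
Collecting terms (coefficients in siemens):
  0.2989·V_1 - 0.04167·V_2 - 0.2564·V_4 = 0.008333
  0.07591·V_2 - 0.04167·V_1 - 0.0009091·V_4 = 0
  0.272·V_4 - 0.2564·V_1 - 0.0009091·V_2 = 0
Solving these 3 simultaneous equations (Gaussian elimination) gives:
  V_1 = 0.2495 V, V_2 = 0.1398 V, V_4 = 0.2357 V
Part 1:
  Read off the nodal solution: V_2 = 0.1398 V
Part 2:
  I_R6 = (V_3 - V_4)/R6 = (0 - 0.2357)/68 = -0.003466 A
  Magnitude: I_R6 = 0.003466 A
Part 3:
  I_R3 = (V_2 - V_3)/R3 = (0.1398 - 0)/30 = 0.00466 A
  P_R3 = I_R3² × R3 = (0.00466)² × 30 = 0.0006514 W
Part 4:
  Power in each resistor, P = (ΔV)²/R:
    P_R1 = (10 - 0.2495)²/1200 = 0.07923 W
    P_R2 = (0.2495 - 0.1398)²/24 = 0.0005018 W
    P_R3 = (0.1398 - 0)²/30 = 0.0006514 W
    P_R4 = (0.2495 - 0.2357)²/3.9 = 0.00004923 W
    P_R5 = (0.1398 - 0.2357)²/1100 = 0.000008358 W
    P_R6 = (0 - 0.2357)²/68 = 0.0008168 W
  P_total = P_R1 + P_R2 + P_R3 + P_R4 + P_R5 + P_R6 = 0.08125 W

Final answers:
1. V_2 = 0.1398 V
2. I_R6 = 0.003466 A
3. P_R3 = 0.0006514 W
4. P_total = 0.08125 W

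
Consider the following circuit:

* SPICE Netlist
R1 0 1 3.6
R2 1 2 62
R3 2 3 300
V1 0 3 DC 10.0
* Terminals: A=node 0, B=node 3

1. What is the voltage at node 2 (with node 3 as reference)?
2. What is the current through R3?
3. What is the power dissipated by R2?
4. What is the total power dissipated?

Nodal analysis, taking node 3 as the 0 V reference.
Source V1 fixes V_0 = 10 V.
KCL at each unknown node (sum of currents leaving = 0; resistances in Ω):
  Node 1: (V_1 - 10)/3.6 + (V_1 - V_2)/62 = 0
  Node 2: (V_2 - V_1)/62 + (V_2 - 0)/300 = 0
Collecting terms (coefficients in siemens):
  0.2939·V_1 - 0.01613·V_2 = 2.778
  0.01946·V_2 - 0.01613·V_1 = 0
Determinant D = (0.2939)(0.01946) - (-0.01613)(-0.01613) = 0.00546
V_1 = [(2.778)(0.01946) - (-0.01613)(0)]/D = 9.902 V
V_2 = [(0.2939)(0) - (2.778)(-0.01613)]/D = 8.206 V
Part 1:
  Read off the nodal solution: V_2 = 8.206 V
Part 2:
  I_R3 = (V_2 - V_3)/R3 = (8.206 - 0)/300 = 0.02735 A
  Magnitude: I_R3 = 0.02735 A
Part 3:
  I_R2 = (V_1 - V_2)/R2 = (9.902 - 8.206)/62 = 0.02735 A
  P_R2 = I_R2² × R2 = (0.02735)² × 62 = 0.04639 W
Part 4:
  Power in each resistor, P = (ΔV)²/R:
    P_R1 = (10 - 9.902)²/3.6 = 0.002693 W
    P_R2 = (9.902 - 8.206)²/62 = 0.04639 W
    P_R3 = (8.206 - 0)²/300 = 0.2244 W
  P_total = P_R1 + P_R2 + P_R3 = 0.2735 W

Final answers:
1. V_2 = 8.206 V
2. I_R3 = 0.02735 A
3. P_R2 = 0.04639 W
4. P_total = 0.2735 W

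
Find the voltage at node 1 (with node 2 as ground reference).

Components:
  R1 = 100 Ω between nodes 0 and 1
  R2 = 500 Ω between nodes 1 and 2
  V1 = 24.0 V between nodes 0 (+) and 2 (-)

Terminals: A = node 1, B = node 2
Nodal analysis, taking node 2 as the 0 V reference.
Source V1 fixes V_0 = 24 V.
KCL at each unknown node (sum of currents leaving = 0; resistances in Ω):
  Node 1: (V_1 - 24)/100 + (V_1 - 0)/500 = 0
Collecting terms: 0.012 × V_1 = 0.24  =>  V_1 = 20 V
The requested potential is V_1 = 20 V.

Final answer: V_1 = 20 V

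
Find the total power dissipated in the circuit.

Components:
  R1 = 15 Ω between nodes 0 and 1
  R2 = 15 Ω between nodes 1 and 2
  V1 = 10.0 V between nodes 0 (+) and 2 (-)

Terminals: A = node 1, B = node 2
Nodal analysis, taking node 2 as the 0 V reference.
Source V1 fixes V_0 = 10 V.
KCL at each unknown node (sum of currents leaving = 0; resistances in Ω):
  Node 1: (V_1 - 10)/15 + (V_1 - 0)/15 = 0
Collecting terms: 0.1333 × V_1 = 0.6667  =>  V_1 = 5 V
Power in each resistor, P = (ΔV)²/R:
  P_R1 = (10 - 5)²/15 = 1.667 W
  P_R2 = (5 - 0)²/15 = 1.667 W
P_total = P_R1 + P_R2 = 3.333 W

Final answer: 3.333 W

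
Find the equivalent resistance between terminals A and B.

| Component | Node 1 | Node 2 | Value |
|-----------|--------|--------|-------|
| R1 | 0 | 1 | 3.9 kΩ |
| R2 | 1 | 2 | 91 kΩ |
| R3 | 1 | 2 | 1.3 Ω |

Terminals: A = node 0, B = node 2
Reduce the network between node 0 (A) and node 2 (B) by series/parallel combination:
  Rp1 = R2 ‖ R3 (parallel, both between nodes 1 and 2) = 1/(1/91000 + 1/1.3) = 1.3 Ω
  Rs1 = R1 + Rp1 (series, joined only at node 1) = 3900 + 1.3 = 3901 Ω
R_eq = 3.901 kΩ

Final answer: 3.901 kΩ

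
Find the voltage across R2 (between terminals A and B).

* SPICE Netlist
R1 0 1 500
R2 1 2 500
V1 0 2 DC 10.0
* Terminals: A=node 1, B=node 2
R1 and R2 are in series across V1 (node 0 → node 1 → node 2), and the output A–B is taken across R2, so this is a voltage divider.
Series current: I = V1/(R1 + R2) = 10/(500 + 500) = 10/1000 = 0.01 A
V_R2 = I × R2 = V1 × R2/(R1 + R2) = 10 × 500/1000 = 5 V

Final answer: 5 V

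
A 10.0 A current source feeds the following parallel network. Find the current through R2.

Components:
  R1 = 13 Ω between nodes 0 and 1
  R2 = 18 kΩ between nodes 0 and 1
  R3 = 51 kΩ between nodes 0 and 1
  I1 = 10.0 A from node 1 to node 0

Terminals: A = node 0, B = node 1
All resistors sit directly between nodes 0 and 1, so they are in parallel and share one voltage V; the full source current 10 A splits among them.
1/R_par = 1/13 + 1/18000 + 1/51000 = 0.077 S  =>  R_par = 12.99 Ω
V = I × R_par = 10 × 12.99 = 129.9 V
I_R2 = V/R2 = 129.9/18000 = 0.007215 A

Final answer: 0.007215 A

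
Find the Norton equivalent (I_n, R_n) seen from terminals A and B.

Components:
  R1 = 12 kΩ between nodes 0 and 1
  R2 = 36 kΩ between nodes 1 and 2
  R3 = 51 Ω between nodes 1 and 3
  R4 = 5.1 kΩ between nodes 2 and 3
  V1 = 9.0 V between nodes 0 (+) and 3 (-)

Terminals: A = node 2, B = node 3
Find the Thévenin equivalent first; then I_n = V_th/R_th and R_n = R_th.
Step 1 — V_th is the open-circuit voltage V_A - V_B (nothing connected across the terminals).
Nodal analysis, taking node 3 as the 0 V reference.
Source V1 fixes V_0 = 9 V.
KCL at each unknown node (sum of currents leaving = 0; resistances in Ω):
  Node 1: (V_1 - 9)/12000 + (V_1 - V_2)/36000 + (V_1 - 0)/51 = 0
  Node 2: (V_2 - V_1)/36000 + (V_2 - 0)/5100 = 0
Collecting terms (coefficients in siemens):
  0.01972·V_1 - 0.00002778·V_2 = 0.00075
  0.0002239·V_2 - 0.00002778·V_1 = 0
Determinant D = (0.01972)(0.0002239) - (-0.00002778)(-0.00002778) = 0.000004413
V_1 = [(0.00075)(0.0002239) - (-0.00002778)(0)]/D = 0.03804 V
V_2 = [(0.01972)(0) - (0.00075)(-0.00002778)]/D = 0.00472 V
V_th = V_2 - V_3 = 0.00472 - 0 = 0.00472 V
Step 2 — R_th: zero the source — replace V1 by a short circuit (node 3 merges into node 0) — and find the resistance seen between A (node 2) and B (node 0).
Reduce the network between node 2 (A) and node 0 (B) by series/parallel combination:
  Rp1 = R1 ‖ R3 (parallel, both between nodes 0 and 1) = 1/(1/12000 + 1/51) = 50.78 Ω
  Rs1 = R2 + Rp1 (series, joined only at node 1) = 36000 + 50.78 = 36050 Ω
  Rp2 = R4 ‖ Rs1 (parallel, both between nodes 0 and 2) = 1/(1/5100 + 1/36050) = 4468 Ω
R_th = 4.468 kΩ
I_n = V_th/R_th = 0.00472/4468 = 0.000001057 A, and R_n = R_th = 4.468 kΩ

Final answer: I_n = 1.057e-06 A, R_n = 4.468 kΩ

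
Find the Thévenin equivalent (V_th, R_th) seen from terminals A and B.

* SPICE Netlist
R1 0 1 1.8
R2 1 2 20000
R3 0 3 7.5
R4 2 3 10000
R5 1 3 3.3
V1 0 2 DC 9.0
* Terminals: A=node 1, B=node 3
Step 1 — V_th is the open-circuit voltage V_A - V_B (nothing connected across the terminals).
Nodal analysis, taking node 2 as the 0 V reference.
Source V1 fixes V_0 = 9 V.
KCL at each unknown node (sum of currents leaving = 0; resistances in Ω):
  Node 1: (V_1 - 9)/1.8 + (V_1 - 0)/20000 + (V_1 - V_3)/3.3 = 0
  Node 3: (V_3 - 9)/7.5 + (V_3 - 0)/10000 + (V_3 - V_1)/3.3 = 0
Collecting terms (coefficients in siemens):
  0.8586·V_1 - 0.303·V_3 = 5
  0.4365·V_3 - 0.303·V_1 = 1.2
Determinant D = (0.8586)(0.4365) - (-0.303)(-0.303) = 0.2829
V_1 = [(5)(0.4365) - (-0.303)(1.2)]/D = 8.998 V
V_3 = [(0.8586)(1.2) - (5)(-0.303)]/D = 8.997 V
V_th = V_1 - V_3 = 8.998 - 8.997 = 0.001555 V
Step 2 — R_th: zero the source — replace V1 by a short circuit (node 2 merges into node 0) — and find the resistance seen between A (node 1) and B (node 3).
Reduce the network between node 1 (A) and node 3 (B) by series/parallel combination:
  Rp1 = R1 ‖ R2 (parallel, both between nodes 0 and 1) = 1/(1/1.8 + 1/20000) = 1.8 Ω
  Rp2 = R3 ‖ R4 (parallel, both between nodes 0 and 3) = 1/(1/7.5 + 1/10000) = 7.494 Ω
  Rs1 = Rp1 + Rp2 (series, joined only at node 0) = 1.8 + 7.494 = 9.294 Ω
  Rp3 = R5 ‖ Rs1 (parallel, both between nodes 1 and 3) = 1/(1/3.3 + 1/9.294) = 2.435 Ω
R_th = 2.435 Ω

Final answer: V_th = 0.001555 V, R_th = 2.435 Ω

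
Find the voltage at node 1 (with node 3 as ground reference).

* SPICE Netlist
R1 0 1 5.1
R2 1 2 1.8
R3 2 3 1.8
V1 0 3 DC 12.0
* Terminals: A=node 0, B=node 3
Nodal analysis, taking node 3 as the 0 V reference.
Source V1 fixes V_0 = 12 V.
KCL at each unknown node (sum of currents leaving = 0; resistances in Ω):
  Node 1: (V_1 - 12)/5.1 + (V_1 - V_2)/1.8 = 0
  Node 2: (V_2 - V_1)/1.8 + (V_2 - 0)/1.8 = 0
Collecting terms (coefficients in siemens):
  0.7516·V_1 - 0.5556·V_2 = 2.353
  1.111·V_2 - 0.5556·V_1 = 0
Determinant D = (0.7516)(1.111) - (-0.5556)(-0.5556) = 0.5265
V_1 = [(2.353)(1.111) - (-0.5556)(0)]/D = 4.966 V
V_2 = [(0.7516)(0) - (2.353)(-0.5556)]/D = 2.483 V
The requested potential is V_1 = 4.966 V.

Final answer: V_1 = 4.966 V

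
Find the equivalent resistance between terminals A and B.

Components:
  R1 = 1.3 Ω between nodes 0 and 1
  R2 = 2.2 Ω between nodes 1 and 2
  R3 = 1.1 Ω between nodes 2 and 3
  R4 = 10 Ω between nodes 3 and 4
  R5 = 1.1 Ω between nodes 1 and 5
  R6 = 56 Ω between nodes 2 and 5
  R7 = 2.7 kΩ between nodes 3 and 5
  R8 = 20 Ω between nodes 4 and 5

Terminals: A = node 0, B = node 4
The network is not a plain series/parallel combination. Inject a 1 A test current into terminal A (node 0) and return it from terminal B (node 4); then R_eq = V_A / (1 A).
Nodal analysis, taking node 4 as the 0 V reference.
Current source I_test pushes 1 A into node 0 and draws it out of node 4.
KCL at each unknown node (sum of currents leaving = 0; resistances in Ω):
  Node 0: (V_0 - V_1)/1.3 - 1 = 0
  Node 1: (V_1 - V_0)/1.3 + (V_1 - V_2)/2.2 + (V_1 - V_5)/1.1 = 0
  Node 2: (V_2 - V_1)/2.2 + (V_2 - V_3)/1.1 + (V_2 - V_5)/56 = 0
  Node 3: (V_3 - V_2)/1.1 + (V_3 - 0)/10 + (V_3 - V_5)/2700 = 0
  Node 5: (V_5 - V_1)/1.1 + (V_5 - V_2)/56 + (V_5 - V_3)/2700 + (V_5 - 0)/20 = 0
Collecting terms (coefficients in siemens):
  0.7692·V_0 - 0.7692·V_1 = 1
  2.133·V_1 - 0.7692·V_0 - 0.4545·V_2 - 0.9091·V_5 = 0
  1.381·V_2 - 0.4545·V_1 - 0.9091·V_3 - 0.01786·V_5 = 0
  1.009·V_3 - 0.9091·V_2 - 0.0003704·V_5 = 0
  0.9773·V_5 - 0.9091·V_1 - 0.01786·V_2 - 0.0003704·V_3 = 0
Solving these 5 simultaneous equations (Gaussian elimination) gives:
  V_0 = 9.442 V, V_1 = 8.142 V, V_2 = 6.825 V, V_3 = 6.149 V
  V_5 = 7.701 V
R_eq = V_0 / 1 A = 9.442 Ω

Final answer: 9.442 Ω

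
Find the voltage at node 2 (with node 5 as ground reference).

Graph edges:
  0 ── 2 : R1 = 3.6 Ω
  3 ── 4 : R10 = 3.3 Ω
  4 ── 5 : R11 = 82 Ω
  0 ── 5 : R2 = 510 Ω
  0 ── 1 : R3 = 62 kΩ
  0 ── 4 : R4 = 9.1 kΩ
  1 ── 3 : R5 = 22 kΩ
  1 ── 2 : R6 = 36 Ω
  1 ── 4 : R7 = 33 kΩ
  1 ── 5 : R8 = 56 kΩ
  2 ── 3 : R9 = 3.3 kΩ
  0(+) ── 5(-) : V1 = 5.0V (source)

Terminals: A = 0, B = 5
Nodal analysis, taking node 5 as the 0 V reference.
Source V1 fixes V_0 = 5 V.
KCL at each unknown node (sum of currents leaving = 0; resistances in Ω):
  Node 1: (V_1 - 5)/62000 + (V_1 - V_3)/22000 + (V_1 - V_2)/36 + (V_1 - V_4)/33000 + (V_1 - 0)/56000 = 0
  Node 2: (V_2 - 5)/3.6 + (V_2 - V_1)/36 + (V_2 - V_3)/3300 = 0
  Node 3: (V_3 - V_1)/22000 + (V_3 - V_2)/3300 + (V_3 - V_4)/3.3 = 0
  Node 4: (V_4 - 5)/9100 + (V_4 - V_1)/33000 + (V_4 - V_3)/3.3 + (V_4 - 0)/82 = 0
Collecting terms (coefficients in siemens):
  0.02789·V_1 - 0.02778·V_2 - 0.00004545·V_3 - 0.0000303·V_4 = 0.00008065
  0.3059·V_2 - 0.02778·V_1 - 0.000303·V_3 = 1.389
  0.3034·V_3 - 0.00004545·V_1 - 0.000303·V_2 - 0.303·V_4 = 0
  0.3154·V_4 - 0.0000303·V_1 - 0.303·V_3 = 0.0005495
Solving these 4 simultaneous equations (Gaussian elimination) gives:
  V_1 = 4.977 V, V_2 = 4.993 V, V_3 = 0.1977 V, V_4 = 0.1922 V
The requested potential is V_2 = 4.993 V.

Final answer: V_2 = 4.993 V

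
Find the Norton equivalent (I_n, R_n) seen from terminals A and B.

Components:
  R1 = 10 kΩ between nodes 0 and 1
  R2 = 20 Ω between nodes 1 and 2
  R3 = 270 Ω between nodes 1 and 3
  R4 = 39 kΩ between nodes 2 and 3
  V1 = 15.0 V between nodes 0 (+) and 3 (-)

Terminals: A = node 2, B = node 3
Find the Thévenin equivalent first; then I_n = V_th/R_th and R_n = R_th.
Step 1 — V_th is the open-circuit voltage V_A - V_B (nothing connected across the terminals).
Nodal analysis, taking node 3 as the 0 V reference.
Source V1 fixes V_0 = 15 V.
KCL at each unknown node (sum of currents leaving = 0; resistances in Ω):
  Node 1: (V_1 - 15)/10000 + (V_1 - V_2)/20 + (V_1 - 0)/270 = 0
  Node 2: (V_2 - V_1)/20 + (V_2 - 0)/39000 = 0
Collecting terms (coefficients in siemens):
  0.0538·V_1 - 0.05·V_2 = 0.0015
  0.05003·V_2 - 0.05·V_1 = 0
Determinant D = (0.0538)(0.05003) - (-0.05)(-0.05) = 0.0001916
V_1 = [(0.0015)(0.05003) - (-0.05)(0)]/D = 0.3917 V
V_2 = [(0.0538)(0) - (0.0015)(-0.05)]/D = 0.3915 V
V_th = V_2 - V_3 = 0.3915 - 0 = 0.3915 V
Step 2 — R_th: zero the source — replace V1 by a short circuit (node 3 merges into node 0) — and find the resistance seen between A (node 2) and B (node 0).
Reduce the network between node 2 (A) and node 0 (B) by series/parallel combination:
  Rp1 = R1 ‖ R3 (parallel, both between nodes 0 and 1) = 1/(1/10000 + 1/270) = 262.9 Ω
  Rs1 = R2 + Rp1 (series, joined only at node 1) = 20 + 262.9 = 282.9 Ω
  Rp2 = R4 ‖ Rs1 (parallel, both between nodes 0 and 2) = 1/(1/39000 + 1/282.9) = 280.9 Ω
R_th = 280.9 Ω
I_n = V_th/R_th = 0.3915/280.9 = 0.001394 A, and R_n = R_th = 280.9 Ω

Final answer: I_n = 0.001394 A, R_n = 280.9 Ω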